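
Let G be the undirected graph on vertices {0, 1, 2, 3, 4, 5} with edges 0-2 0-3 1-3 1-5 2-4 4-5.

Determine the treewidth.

A width-2 tree decomposition is:
Bags: B1 = {0, 1, 3}  B2 = {0, 1, 2}  B3 = {1, 2, 4}  B4 = {1, 4, 5}
Tree: B1–B2, B2–B3, B3–B4
Each bag holds 3 vertices, so the decomposition has width 2, which upper-bounds the treewidth. For the lower bound, G contains the cycle 1–3–0–2–4–5–1, so G is not a forest; only forests have treewidth ≤ 1, hence tw(G) ≥ 2. Hence tw(G) = 2 exactly.

2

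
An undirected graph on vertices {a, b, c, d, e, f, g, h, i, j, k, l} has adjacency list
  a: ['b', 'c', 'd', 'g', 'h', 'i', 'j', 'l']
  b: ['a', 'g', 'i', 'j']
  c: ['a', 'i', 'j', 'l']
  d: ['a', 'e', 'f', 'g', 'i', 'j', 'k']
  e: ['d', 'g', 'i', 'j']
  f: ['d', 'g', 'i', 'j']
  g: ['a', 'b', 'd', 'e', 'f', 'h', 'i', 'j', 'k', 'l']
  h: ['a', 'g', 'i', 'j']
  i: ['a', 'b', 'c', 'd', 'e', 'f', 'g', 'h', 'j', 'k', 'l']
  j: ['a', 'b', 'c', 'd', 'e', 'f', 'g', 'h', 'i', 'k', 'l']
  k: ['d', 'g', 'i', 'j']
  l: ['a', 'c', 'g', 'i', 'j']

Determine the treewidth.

4

A width-4 tree decomposition is:
Bags: B1 = {a, b, g, i, j}  B2 = {a, d, g, i, j}  B3 = {a, g, h, i, j}  B4 = {a, g, i, j, l}  B5 = {a, c, i, j, l}  B6 = {d, e, g, i, j}  B7 = {d, f, g, i, j}  B8 = {d, g, i, j, k}
Tree: B1–B2, B1–B3, B3–B4, B4–B5, B2–B6, B6–B7, B6–B8
Each bag holds 5 vertices, so the decomposition has width 4, which upper-bounds the treewidth. Conversely, {d, e, g, i, j} is a clique of size 5, and the vertices of any clique must share a bag in every tree decomposition; so some bag has ≥ 5 vertices and tw(G) ≥ 4. Therefore the treewidth is 4.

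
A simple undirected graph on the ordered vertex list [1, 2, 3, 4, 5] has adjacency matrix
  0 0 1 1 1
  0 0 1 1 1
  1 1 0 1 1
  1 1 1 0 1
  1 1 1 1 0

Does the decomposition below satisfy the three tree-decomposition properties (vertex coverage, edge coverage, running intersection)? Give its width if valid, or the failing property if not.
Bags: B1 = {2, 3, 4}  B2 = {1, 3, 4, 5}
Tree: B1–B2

A tree decomposition must satisfy three properties: every vertex lies in some bag; for every edge, both endpoints lie together in some bag; and for every vertex, the bags containing it form a connected subtree. Here edge (5,2) lies in no bag, so the decomposition is invalid.

No — edge (5,2) lies in no bag.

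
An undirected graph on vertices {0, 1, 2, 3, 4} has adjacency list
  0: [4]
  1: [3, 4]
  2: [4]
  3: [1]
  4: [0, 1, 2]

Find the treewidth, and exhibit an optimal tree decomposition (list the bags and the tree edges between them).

Treewidth 1.
One such decomposition:
Bags: B1 = {0, 4}  B2 = {1, 4}  B3 = {2, 4}  B4 = {1, 3}
Tree: B1–B2, B1–B3, B2–B4

Each bag holds 2 vertices, so the decomposition has width 1, which upper-bounds the treewidth. Any graph with an edge has treewidth ≥ 1, and G has the edge 0–4. The upper and lower bounds meet at 1, so that is the treewidth.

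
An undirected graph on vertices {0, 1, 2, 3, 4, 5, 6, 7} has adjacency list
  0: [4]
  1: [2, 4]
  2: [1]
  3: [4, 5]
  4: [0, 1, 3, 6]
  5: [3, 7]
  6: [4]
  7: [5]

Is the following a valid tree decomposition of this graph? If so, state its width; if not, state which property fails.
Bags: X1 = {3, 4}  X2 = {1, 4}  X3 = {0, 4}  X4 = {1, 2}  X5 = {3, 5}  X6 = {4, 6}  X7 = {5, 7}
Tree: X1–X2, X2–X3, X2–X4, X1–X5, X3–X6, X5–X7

Yes; width 1.

Checking the three conditions: (i) the bags cover all of {0, 1, 2, 3, 4, 5, 6, 7}; (ii) for each edge, some bag contains both endpoints; (iii) the bags containing any fixed vertex form a subtree. All hold, so the decomposition is valid with width 2 − 1 = 1.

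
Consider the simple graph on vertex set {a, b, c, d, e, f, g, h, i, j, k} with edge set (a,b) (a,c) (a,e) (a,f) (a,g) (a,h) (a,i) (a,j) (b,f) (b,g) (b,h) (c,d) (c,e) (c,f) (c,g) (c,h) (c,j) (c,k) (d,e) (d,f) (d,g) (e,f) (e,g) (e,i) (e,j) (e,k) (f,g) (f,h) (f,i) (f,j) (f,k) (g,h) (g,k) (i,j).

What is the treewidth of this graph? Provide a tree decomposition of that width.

Treewidth 4.
One optimal decomposition is:
Bags: B1 = {a, c, e, f, g}  B2 = {a, c, e, f, j}  B3 = {a, c, f, g, h}  B4 = {a, b, f, g, h}  B5 = {c, e, f, g, k}  B6 = {a, e, f, i, j}  B7 = {c, d, e, f, g}
Tree: B1–B2, B1–B3, B3–B4, B1–B5, B2–B6, B1–B7

Each bag holds 5 vertices, so the decomposition has width 4, which upper-bounds the treewidth. On the other hand G contains the 5-clique {c, d, e, f, g}. A clique must lie in a single bag of any decomposition, so no decomposition can have width below 4. Therefore the treewidth is 4.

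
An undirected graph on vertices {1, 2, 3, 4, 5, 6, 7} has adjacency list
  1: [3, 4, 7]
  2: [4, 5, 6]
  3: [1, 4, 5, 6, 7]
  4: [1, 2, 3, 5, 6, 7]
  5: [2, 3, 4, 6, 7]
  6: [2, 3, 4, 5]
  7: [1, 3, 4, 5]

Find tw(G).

A width-3 tree decomposition is:
Bags: B1 = {1, 3, 4, 7}  B2 = {3, 4, 5, 7}  B3 = {3, 4, 5, 6}  B4 = {2, 4, 5, 6}
Tree: B1–B2, B2–B3, B3–B4
Every bag has size at most 4, so the width is 4 − 1 = 3 and tw(G) ≤ 3. Conversely, {2, 4, 5, 6} is a clique of size 4, and the vertices of any clique must share a bag in every tree decomposition; so some bag has ≥ 4 vertices and tw(G) ≥ 3. Hence tw(G) = 3 exactly.

3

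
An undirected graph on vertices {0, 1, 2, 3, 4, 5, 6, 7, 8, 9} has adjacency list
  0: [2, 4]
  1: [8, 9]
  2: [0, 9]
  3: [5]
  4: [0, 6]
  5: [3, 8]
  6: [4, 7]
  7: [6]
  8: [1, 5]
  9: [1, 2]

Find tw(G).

A width-1 tree decomposition is:
Bags: B1 = {6, 7}  B2 = {4, 6}  B3 = {0, 4}  B4 = {0, 2}  B5 = {2, 9}  B6 = {1, 9}  B7 = {1, 8}  B8 = {5, 8}  B9 = {3, 5}
Tree: B1–B2, B2–B3, B3–B4, B4–B5, B5–B6, B6–B7, B7–B8, B8–B9
The largest bag has 2 vertices, giving width 1; this decomposition certifies tw(G) ≤ 1. Any graph with an edge has treewidth ≥ 1, and G has the edge 7–6. The upper and lower bounds meet at 1, so that is the treewidth.

1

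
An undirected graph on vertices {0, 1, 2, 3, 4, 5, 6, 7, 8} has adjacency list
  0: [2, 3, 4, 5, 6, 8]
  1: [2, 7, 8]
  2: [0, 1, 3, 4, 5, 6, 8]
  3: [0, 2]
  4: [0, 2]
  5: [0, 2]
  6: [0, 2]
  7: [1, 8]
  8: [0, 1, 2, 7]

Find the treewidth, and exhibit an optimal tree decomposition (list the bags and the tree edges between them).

The largest bag has 3 vertices, giving width 2; this decomposition certifies tw(G) ≤ 2. Conversely, {0, 2, 3} is a clique of size 3, and the vertices of any clique must share a bag in every tree decomposition; so some bag has ≥ 3 vertices and tw(G) ≥ 2. The upper and lower bounds meet at 2, so that is the treewidth.

Treewidth 2.
One such decomposition:
Bags: B1 = {0, 2, 8}  B2 = {0, 2, 6}  B3 = {0, 2, 5}  B4 = {1, 2, 8}  B5 = {1, 7, 8}  B6 = {0, 2, 4}  B7 = {0, 2, 3}
Tree: B1–B2, B2–B3, B1–B4, B4–B5, B1–B6, B1–B7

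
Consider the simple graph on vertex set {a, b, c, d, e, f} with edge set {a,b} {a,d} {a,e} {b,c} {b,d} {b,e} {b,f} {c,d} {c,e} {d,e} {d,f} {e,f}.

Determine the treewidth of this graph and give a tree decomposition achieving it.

Treewidth 3.
One such decomposition:
Bags: B1 = {b, d, e, f}  B2 = {b, c, d, e}  B3 = {a, b, d, e}
Tree: B1–B2, B2–B3

The largest bag has 4 vertices, giving width 3; this decomposition certifies tw(G) ≤ 3. Conversely, {a, b, d, e} is a clique of size 4, and the vertices of any clique must share a bag in every tree decomposition; so some bag has ≥ 4 vertices and tw(G) ≥ 3. Therefore the treewidth is 3.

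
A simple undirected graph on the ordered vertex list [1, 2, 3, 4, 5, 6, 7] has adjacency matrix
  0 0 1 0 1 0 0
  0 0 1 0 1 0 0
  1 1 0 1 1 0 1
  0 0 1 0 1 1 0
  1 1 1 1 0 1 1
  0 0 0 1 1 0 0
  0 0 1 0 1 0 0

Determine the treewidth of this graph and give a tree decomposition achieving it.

Treewidth 2.
One such decomposition:
Bags: B1 = {3, 4, 5}  B2 = {1, 3, 5}  B3 = {2, 3, 5}  B4 = {4, 5, 6}  B5 = {3, 5, 7}
Tree: B1–B2, B1–B3, B1–B4, B2–B5

The largest bag has 3 vertices, giving width 2; this decomposition certifies tw(G) ≤ 2. For the lower bound, the 3 vertices {1, 3, 5} are pairwise adjacent, and any tree decomposition puts a clique entirely inside one bag — forcing width ≥ 2. Therefore the treewidth is 2.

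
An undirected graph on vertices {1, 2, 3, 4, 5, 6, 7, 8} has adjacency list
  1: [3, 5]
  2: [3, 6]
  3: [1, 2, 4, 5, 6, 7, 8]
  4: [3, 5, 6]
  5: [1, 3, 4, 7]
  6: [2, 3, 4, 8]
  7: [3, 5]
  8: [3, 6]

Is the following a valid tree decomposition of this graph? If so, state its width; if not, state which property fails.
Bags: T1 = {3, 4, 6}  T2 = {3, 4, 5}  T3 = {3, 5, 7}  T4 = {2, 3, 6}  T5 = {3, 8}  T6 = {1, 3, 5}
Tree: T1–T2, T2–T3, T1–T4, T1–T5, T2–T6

No — edge (6,8) lies in no bag.

A tree decomposition must satisfy three properties: every vertex lies in some bag; for every edge, both endpoints lie together in some bag; and for every vertex, the bags containing it form a connected subtree. Here edge (6,8) lies in no bag, so the decomposition is invalid.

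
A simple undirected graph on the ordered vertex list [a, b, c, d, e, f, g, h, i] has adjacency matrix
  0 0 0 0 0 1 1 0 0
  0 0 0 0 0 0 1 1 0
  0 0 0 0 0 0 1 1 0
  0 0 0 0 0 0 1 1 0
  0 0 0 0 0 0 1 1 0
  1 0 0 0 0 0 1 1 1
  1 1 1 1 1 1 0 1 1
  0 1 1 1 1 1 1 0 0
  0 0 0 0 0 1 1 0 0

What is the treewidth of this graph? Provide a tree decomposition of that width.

Treewidth 2.
One optimal decomposition is:
Bags: B1 = {a, f, g}  B2 = {f, g, h}  B3 = {d, g, h}  B4 = {f, g, i}  B5 = {b, g, h}  B6 = {c, g, h}  B7 = {e, g, h}
Tree: B1–B2, B2–B3, B2–B4, B2–B5, B5–B6, B3–B7

Every bag has size at most 3, so the width is 3 − 1 = 2 and tw(G) ≤ 2. On the other hand G contains the 3-clique {d, g, h}. A clique must lie in a single bag of any decomposition, so no decomposition can have width below 2. Therefore the treewidth is 2.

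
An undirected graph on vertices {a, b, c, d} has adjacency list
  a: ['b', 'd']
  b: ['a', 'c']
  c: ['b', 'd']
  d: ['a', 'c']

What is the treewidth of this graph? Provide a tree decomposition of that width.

Treewidth 2.
One such decomposition:
Bags: B1 = {a, c, d}  B2 = {a, b, c}
Tree: B1–B2

Every bag has size at most 3, so the width is 3 − 1 = 2 and tw(G) ≤ 2. The edges c–d–a–b–c form a cycle, so G is not a tree and its treewidth is at least 2. Combining the bounds, tw(G) = 2.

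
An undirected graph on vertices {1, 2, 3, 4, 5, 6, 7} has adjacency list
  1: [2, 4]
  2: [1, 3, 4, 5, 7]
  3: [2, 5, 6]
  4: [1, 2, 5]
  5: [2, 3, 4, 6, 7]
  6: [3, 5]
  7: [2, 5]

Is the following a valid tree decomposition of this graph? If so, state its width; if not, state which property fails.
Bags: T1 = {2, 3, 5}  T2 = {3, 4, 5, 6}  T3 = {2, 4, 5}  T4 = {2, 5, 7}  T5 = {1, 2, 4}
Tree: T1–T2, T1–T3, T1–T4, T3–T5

A tree decomposition must satisfy three properties: every vertex lies in some bag; for every edge, both endpoints lie together in some bag; and for every vertex, the bags containing it form a connected subtree. Here bags containing vertex 4 are not connected in the tree, so the decomposition is invalid.

No — bags containing vertex 4 are not connected in the tree.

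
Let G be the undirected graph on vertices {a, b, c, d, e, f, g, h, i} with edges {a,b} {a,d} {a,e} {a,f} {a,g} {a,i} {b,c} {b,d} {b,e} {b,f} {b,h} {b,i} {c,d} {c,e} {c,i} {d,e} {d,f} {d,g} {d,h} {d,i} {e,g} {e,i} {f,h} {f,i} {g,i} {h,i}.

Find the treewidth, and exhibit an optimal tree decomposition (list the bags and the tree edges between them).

Every bag has size at most 5, so the width is 5 − 1 = 4 and tw(G) ≤ 4. For the lower bound, the 5 vertices {a, d, e, g, i} are pairwise adjacent, and any tree decomposition puts a clique entirely inside one bag — forcing width ≥ 4. Hence tw(G) = 4 exactly.

Treewidth 4.
One optimal decomposition is:
Bags: B1 = {a, b, d, f, i}  B2 = {a, b, d, e, i}  B3 = {b, d, f, h, i}  B4 = {a, d, e, g, i}  B5 = {b, c, d, e, i}
Tree: B1–B2, B1–B3, B2–B4, B2–B5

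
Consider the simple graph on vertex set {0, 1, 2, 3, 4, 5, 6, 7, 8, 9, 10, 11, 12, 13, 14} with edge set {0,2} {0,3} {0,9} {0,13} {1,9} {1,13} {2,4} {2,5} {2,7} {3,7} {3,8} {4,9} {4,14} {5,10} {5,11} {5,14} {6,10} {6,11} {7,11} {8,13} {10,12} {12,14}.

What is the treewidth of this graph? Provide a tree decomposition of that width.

The largest bag has 4 vertices, giving width 3; this decomposition certifies tw(G) ≤ 3. For the lower bound: the 4 vertex sets {1,8,13}, {9}, {0}, {2,3,4,7} are disjoint, each induces a connected subgraph, and every pair is joined by at least one edge of G. Contracting each set to a single vertex therefore yields K_{4} as a minor, and since treewidth is minor-monotone, tw(G) ≥ tw(K_{4}) = 3. The upper and lower bounds meet at 3, so that is the treewidth.

Treewidth 3.
One such decomposition:
Bags: B1 = {1, 8, 9, 13}  B2 = {0, 8, 9, 13}  B3 = {0, 3, 8, 9}  B4 = {0, 3, 4, 9}  B5 = {0, 2, 3, 4}  B6 = {2, 3, 4, 7}  B7 = {2, 4, 7, 14}  B8 = {2, 5, 7, 14}  B9 = {5, 7, 11, 14}  B10 = {5, 11, 12, 14}  B11 = {5, 10, 11, 12}  B12 = {6, 10, 11, 12}
Tree: B1–B2, B2–B3, B3–B4, B4–B5, B5–B6, B6–B7, B7–B8, B8–B9, B9–B10, B10–B11, B11–B12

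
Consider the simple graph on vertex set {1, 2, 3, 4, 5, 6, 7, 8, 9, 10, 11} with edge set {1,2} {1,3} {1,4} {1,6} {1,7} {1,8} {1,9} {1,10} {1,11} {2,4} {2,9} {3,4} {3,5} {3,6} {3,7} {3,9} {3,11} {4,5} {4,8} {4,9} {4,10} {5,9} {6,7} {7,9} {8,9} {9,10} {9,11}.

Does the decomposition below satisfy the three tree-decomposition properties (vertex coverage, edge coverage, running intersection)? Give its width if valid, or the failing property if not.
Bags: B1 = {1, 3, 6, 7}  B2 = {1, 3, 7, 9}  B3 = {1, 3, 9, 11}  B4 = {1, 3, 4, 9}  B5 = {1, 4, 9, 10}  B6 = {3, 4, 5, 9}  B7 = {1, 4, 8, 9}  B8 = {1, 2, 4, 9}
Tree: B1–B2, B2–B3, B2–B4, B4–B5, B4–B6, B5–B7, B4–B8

Vertex coverage: the bags together contain {1, 2, 3, 4, 5, 6, 7, 8, 9, 10, 11}, the full vertex set. Edge coverage: each edge of G has both endpoints in at least one bag. Running intersection: for every vertex, the bags containing it form a connected subtree. All three properties hold, so this is a valid tree decomposition of width max|bag| − 1 = 3, and hence tw(G) ≤ 3.

Yes; width 3.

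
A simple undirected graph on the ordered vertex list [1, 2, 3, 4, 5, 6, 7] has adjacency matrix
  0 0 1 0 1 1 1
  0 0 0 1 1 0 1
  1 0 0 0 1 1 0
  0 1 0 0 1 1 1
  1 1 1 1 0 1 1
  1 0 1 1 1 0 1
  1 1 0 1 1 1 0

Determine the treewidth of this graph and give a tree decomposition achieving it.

Treewidth 3.
One such decomposition:
Bags: B1 = {1, 3, 5, 6}  B2 = {1, 5, 6, 7}  B3 = {4, 5, 6, 7}  B4 = {2, 4, 5, 7}
Tree: B1–B2, B2–B3, B3–B4

Each bag holds 4 vertices, so the decomposition has width 3, which upper-bounds the treewidth. For the lower bound, the 4 vertices {2, 4, 5, 7} are pairwise adjacent, and any tree decomposition puts a clique entirely inside one bag — forcing width ≥ 3. Therefore the treewidth is 3.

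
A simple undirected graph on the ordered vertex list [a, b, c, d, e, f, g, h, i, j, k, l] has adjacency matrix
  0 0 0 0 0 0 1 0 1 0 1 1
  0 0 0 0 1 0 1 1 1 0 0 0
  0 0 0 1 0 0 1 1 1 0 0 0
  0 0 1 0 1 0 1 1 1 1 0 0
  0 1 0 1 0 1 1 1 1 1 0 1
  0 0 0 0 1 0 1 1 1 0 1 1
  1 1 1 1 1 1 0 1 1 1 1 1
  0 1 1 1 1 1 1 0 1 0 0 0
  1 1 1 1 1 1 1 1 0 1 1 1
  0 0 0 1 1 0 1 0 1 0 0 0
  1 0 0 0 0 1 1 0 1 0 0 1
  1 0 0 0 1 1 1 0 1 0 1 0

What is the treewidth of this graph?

4

A width-4 tree decomposition is:
Bags: B1 = {d, e, g, h, i}  B2 = {e, f, g, h, i}  B3 = {e, f, g, i, l}  B4 = {f, g, i, k, l}  B5 = {c, d, g, h, i}  B6 = {a, g, i, k, l}  B7 = {d, e, g, i, j}  B8 = {b, e, g, h, i}
Tree: B1–B2, B2–B3, B3–B4, B1–B5, B4–B6, B1–B7, B1–B8
Every bag has size at most 5, so the width is 5 − 1 = 4 and tw(G) ≤ 4. Conversely, {d, e, g, i, j} is a clique of size 5, and the vertices of any clique must share a bag in every tree decomposition; so some bag has ≥ 5 vertices and tw(G) ≥ 4. Combining the bounds, tw(G) = 4.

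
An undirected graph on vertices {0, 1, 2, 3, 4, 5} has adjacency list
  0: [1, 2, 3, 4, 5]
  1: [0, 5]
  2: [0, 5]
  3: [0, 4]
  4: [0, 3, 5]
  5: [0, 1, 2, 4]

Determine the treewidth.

2

A width-2 tree decomposition is:
Bags: B1 = {0, 4, 5}  B2 = {0, 2, 5}  B3 = {0, 1, 5}  B4 = {0, 3, 4}
Tree: B1–B2, B1–B3, B1–B4
Every bag has size at most 3, so the width is 3 − 1 = 2 and tw(G) ≤ 2. Conversely, {0, 3, 4} is a clique of size 3, and the vertices of any clique must share a bag in every tree decomposition; so some bag has ≥ 3 vertices and tw(G) ≥ 2. The upper and lower bounds meet at 2, so that is the treewidth.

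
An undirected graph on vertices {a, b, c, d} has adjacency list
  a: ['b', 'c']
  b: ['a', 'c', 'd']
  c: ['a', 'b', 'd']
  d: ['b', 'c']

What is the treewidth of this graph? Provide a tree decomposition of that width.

Treewidth 2.
One such decomposition:
Bags: B1 = {a, b, c}  B2 = {b, c, d}
Tree: B1–B2

The largest bag has 3 vertices, giving width 2; this decomposition certifies tw(G) ≤ 2. For the lower bound, the 3 vertices {b, c, d} are pairwise adjacent, and any tree decomposition puts a clique entirely inside one bag — forcing width ≥ 2. Hence tw(G) = 2 exactly.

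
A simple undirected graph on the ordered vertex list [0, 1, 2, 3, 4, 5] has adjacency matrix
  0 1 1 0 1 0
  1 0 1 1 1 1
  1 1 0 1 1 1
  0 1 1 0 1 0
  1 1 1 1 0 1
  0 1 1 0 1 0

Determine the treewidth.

A width-3 tree decomposition is:
Bags: B1 = {1, 2, 4, 5}  B2 = {1, 2, 3, 4}  B3 = {0, 1, 2, 4}
Tree: B1–B2, B2–B3
The largest bag has 4 vertices, giving width 3; this decomposition certifies tw(G) ≤ 3. On the other hand G contains the 4-clique {0, 1, 2, 4}. A clique must lie in a single bag of any decomposition, so no decomposition can have width below 3. Combining the bounds, tw(G) = 3.

3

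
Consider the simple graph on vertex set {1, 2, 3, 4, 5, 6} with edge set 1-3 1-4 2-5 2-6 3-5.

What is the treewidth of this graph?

A width-1 tree decomposition is:
Bags: B1 = {1, 4}  B2 = {1, 3}  B3 = {3, 5}  B4 = {2, 5}  B5 = {2, 6}
Tree: B1–B2, B2–B3, B3–B4, B4–B5
Each bag holds 2 vertices, so the decomposition has width 1, which upper-bounds the treewidth. Any graph with an edge has treewidth ≥ 1, and G has the edge 4–1. Combining the bounds, tw(G) = 1.

1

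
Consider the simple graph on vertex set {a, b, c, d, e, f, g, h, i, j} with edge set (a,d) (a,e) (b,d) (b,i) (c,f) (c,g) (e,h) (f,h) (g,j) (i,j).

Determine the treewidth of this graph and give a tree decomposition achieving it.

Every bag has size at most 3, so the width is 3 − 1 = 2 and tw(G) ≤ 2. For the lower bound, G contains the cycle c–g–j–i–b–d–a–e–h–f–c, so G is not a forest; only forests have treewidth ≤ 1, hence tw(G) ≥ 2. The upper and lower bounds meet at 2, so that is the treewidth.

Treewidth 2.
Bags: B1 = {c, g, j}  B2 = {c, i, j}  B3 = {b, c, i}  B4 = {b, c, d}  B5 = {a, c, d}  B6 = {a, c, e}  B7 = {c, e, h}  B8 = {c, f, h}
Tree: B1–B2, B2–B3, B3–B4, B4–B5, B5–B6, B6–B7, B7–B8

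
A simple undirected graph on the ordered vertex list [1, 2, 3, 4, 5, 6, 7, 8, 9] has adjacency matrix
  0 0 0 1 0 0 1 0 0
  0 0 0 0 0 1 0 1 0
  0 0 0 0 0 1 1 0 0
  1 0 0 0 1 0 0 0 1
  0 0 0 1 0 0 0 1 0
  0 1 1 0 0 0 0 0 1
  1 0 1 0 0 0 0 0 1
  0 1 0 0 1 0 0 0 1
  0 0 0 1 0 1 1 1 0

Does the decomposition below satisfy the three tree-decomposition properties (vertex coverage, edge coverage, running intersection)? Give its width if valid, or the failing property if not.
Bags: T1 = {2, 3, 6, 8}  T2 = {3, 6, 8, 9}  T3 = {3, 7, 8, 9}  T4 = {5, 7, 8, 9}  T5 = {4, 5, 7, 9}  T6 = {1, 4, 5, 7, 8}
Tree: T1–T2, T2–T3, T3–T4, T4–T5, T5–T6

A tree decomposition must satisfy three properties: every vertex lies in some bag; for every edge, both endpoints lie together in some bag; and for every vertex, the bags containing it form a connected subtree. Here bags containing vertex 8 are not connected in the tree, so the decomposition is invalid.

No — bags containing vertex 8 are not connected in the tree.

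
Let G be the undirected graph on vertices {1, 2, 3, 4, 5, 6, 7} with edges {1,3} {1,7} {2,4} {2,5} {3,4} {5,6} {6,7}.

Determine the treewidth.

2

A width-2 tree decomposition is:
Bags: B1 = {1, 3, 4}  B2 = {1, 4, 7}  B3 = {4, 6, 7}  B4 = {4, 5, 6}  B5 = {2, 4, 5}
Tree: B1–B2, B2–B3, B3–B4, B4–B5
Each bag holds 3 vertices, so the decomposition has width 2, which upper-bounds the treewidth. For the lower bound, G contains the cycle 4–3–1–7–6–5–2–4, so G is not a forest; only forests have treewidth ≤ 1, hence tw(G) ≥ 2. Hence tw(G) = 2 exactly.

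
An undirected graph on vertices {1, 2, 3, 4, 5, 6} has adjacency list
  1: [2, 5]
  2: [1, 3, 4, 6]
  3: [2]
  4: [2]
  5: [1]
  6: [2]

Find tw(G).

1

A width-1 tree decomposition is:
Bags: B1 = {1, 2}  B2 = {2, 4}  B3 = {1, 5}  B4 = {2, 3}  B5 = {2, 6}
Tree: B1–B2, B1–B3, B1–B4, B4–B5
The largest bag has 2 vertices, giving width 1; this decomposition certifies tw(G) ≤ 1. Since G has at least one edge (e.g. 1–2), it is not an edgeless graph, so tw(G) ≥ 1. Combining the bounds, tw(G) = 1.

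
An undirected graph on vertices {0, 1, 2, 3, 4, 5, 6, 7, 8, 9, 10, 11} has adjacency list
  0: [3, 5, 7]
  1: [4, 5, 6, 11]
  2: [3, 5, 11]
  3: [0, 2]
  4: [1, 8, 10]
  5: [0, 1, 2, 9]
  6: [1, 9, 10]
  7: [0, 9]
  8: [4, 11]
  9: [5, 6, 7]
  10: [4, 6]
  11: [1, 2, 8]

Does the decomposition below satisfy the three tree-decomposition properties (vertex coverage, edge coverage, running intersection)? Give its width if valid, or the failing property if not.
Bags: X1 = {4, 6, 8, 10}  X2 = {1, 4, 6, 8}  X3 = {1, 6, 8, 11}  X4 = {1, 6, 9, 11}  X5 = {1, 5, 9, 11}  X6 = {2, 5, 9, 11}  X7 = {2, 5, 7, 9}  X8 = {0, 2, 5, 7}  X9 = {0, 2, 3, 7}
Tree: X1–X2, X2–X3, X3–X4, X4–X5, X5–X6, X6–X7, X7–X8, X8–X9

Yes; width 3.

Vertex coverage: the bags together contain {0, 1, 2, 3, 4, 5, 6, 7, 8, 9, 10, 11}, the full vertex set. Edge coverage: each edge of G has both endpoints in at least one bag. Running intersection: for every vertex, the bags containing it form a connected subtree. All three properties hold, so this is a valid tree decomposition of width max|bag| − 1 = 3, and hence tw(G) ≤ 3.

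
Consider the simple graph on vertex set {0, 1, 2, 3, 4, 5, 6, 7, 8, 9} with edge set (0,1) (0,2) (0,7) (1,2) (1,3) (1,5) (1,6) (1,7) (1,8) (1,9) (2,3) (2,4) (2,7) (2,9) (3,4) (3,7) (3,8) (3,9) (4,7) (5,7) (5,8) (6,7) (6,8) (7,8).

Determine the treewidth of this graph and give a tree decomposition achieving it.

Treewidth 3.
One such decomposition:
Bags: B1 = {1, 3, 7, 8}  B2 = {1, 2, 3, 7}  B3 = {2, 3, 4, 7}  B4 = {1, 6, 7, 8}  B5 = {1, 5, 7, 8}  B6 = {1, 2, 3, 9}  B7 = {0, 1, 2, 7}
Tree: B1–B2, B2–B3, B1–B4, B1–B5, B2–B6, B2–B7

Every bag has size at most 4, so the width is 4 − 1 = 3 and tw(G) ≤ 3. Conversely, {1, 2, 3, 9} is a clique of size 4, and the vertices of any clique must share a bag in every tree decomposition; so some bag has ≥ 4 vertices and tw(G) ≥ 3. The upper and lower bounds meet at 3, so that is the treewidth.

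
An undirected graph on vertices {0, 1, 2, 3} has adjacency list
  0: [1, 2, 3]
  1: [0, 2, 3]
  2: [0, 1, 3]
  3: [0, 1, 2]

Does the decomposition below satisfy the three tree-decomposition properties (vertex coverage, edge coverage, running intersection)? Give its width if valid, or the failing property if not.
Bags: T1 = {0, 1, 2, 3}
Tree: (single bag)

Yes; width 3.

Checking the three conditions: (i) the bags cover all of {0, 1, 2, 3}; (ii) for each edge, some bag contains both endpoints; (iii) the bags containing any fixed vertex form a subtree. All hold, so the decomposition is valid with width 4 − 1 = 3.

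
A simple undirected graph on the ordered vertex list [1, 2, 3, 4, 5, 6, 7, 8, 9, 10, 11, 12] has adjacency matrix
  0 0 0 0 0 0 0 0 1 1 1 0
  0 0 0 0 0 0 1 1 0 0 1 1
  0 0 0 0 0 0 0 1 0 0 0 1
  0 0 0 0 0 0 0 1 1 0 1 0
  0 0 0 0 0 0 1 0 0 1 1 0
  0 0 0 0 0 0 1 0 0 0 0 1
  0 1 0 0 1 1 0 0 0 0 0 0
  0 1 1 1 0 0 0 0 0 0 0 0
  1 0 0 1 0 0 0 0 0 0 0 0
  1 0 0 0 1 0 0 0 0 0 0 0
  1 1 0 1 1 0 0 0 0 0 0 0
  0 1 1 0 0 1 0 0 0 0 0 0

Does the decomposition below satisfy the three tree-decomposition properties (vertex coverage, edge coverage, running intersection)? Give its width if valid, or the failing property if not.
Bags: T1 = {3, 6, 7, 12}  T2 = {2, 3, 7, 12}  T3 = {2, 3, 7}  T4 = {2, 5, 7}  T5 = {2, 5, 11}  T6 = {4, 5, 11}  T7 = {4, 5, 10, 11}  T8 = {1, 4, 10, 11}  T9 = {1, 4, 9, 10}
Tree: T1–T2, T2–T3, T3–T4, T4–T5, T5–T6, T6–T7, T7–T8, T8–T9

No — vertex 8 appears in no bag.

A tree decomposition must satisfy three properties: every vertex lies in some bag; for every edge, both endpoints lie together in some bag; and for every vertex, the bags containing it form a connected subtree. Here vertex 8 appears in no bag, so the decomposition is invalid.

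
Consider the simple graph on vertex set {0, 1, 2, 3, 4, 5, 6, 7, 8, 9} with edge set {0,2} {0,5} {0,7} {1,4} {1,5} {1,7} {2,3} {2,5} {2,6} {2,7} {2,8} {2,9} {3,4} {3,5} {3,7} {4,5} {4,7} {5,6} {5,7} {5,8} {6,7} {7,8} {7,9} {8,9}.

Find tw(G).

A width-3 tree decomposition is:
Bags: B1 = {2, 5, 7, 8}  B2 = {2, 3, 5, 7}  B3 = {3, 4, 5, 7}  B4 = {2, 5, 6, 7}  B5 = {0, 2, 5, 7}  B6 = {1, 4, 5, 7}  B7 = {2, 7, 8, 9}
Tree: B1–B2, B2–B3, B2–B4, B2–B5, B3–B6, B1–B7
Every bag has size at most 4, so the width is 4 − 1 = 3 and tw(G) ≤ 3. Conversely, {2, 7, 8, 9} is a clique of size 4, and the vertices of any clique must share a bag in every tree decomposition; so some bag has ≥ 4 vertices and tw(G) ≥ 3. The upper and lower bounds meet at 3, so that is the treewidth.

3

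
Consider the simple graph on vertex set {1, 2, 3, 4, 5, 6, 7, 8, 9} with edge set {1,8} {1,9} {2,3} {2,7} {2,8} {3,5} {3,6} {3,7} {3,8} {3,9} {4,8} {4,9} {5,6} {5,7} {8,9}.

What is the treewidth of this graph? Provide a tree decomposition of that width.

Treewidth 2.
One optimal decomposition is:
Bags: B1 = {3, 5, 7}  B2 = {2, 3, 7}  B3 = {3, 5, 6}  B4 = {2, 3, 8}  B5 = {3, 8, 9}  B6 = {1, 8, 9}  B7 = {4, 8, 9}
Tree: B1–B2, B1–B3, B2–B4, B4–B5, B5–B6, B5–B7

The largest bag has 3 vertices, giving width 2; this decomposition certifies tw(G) ≤ 2. For the lower bound, the 3 vertices {1, 8, 9} are pairwise adjacent, and any tree decomposition puts a clique entirely inside one bag — forcing width ≥ 2. Combining the bounds, tw(G) = 2.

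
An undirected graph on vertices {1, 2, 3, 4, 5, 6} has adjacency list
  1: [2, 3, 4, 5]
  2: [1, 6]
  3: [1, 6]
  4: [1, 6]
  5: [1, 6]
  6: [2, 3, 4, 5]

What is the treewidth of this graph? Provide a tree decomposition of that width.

Every bag has size at most 3, so the width is 3 − 1 = 2 and tw(G) ≤ 2. For the lower bound, G contains the cycle 1–2–6–3–1, so G is not a forest; only forests have treewidth ≤ 1, hence tw(G) ≥ 2. The upper and lower bounds meet at 2, so that is the treewidth.

Treewidth 2.
One such decomposition:
Bags: B1 = {1, 2, 6}  B2 = {1, 3, 6}  B3 = {1, 4, 6}  B4 = {1, 5, 6}
Tree: B1–B2, B2–B3, B3–B4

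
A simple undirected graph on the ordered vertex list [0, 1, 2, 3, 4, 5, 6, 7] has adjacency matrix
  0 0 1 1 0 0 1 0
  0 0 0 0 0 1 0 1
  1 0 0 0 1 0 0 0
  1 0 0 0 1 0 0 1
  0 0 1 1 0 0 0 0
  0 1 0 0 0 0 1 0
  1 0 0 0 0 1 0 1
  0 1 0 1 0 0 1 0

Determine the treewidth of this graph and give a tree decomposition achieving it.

Treewidth 2.
One optimal decomposition is:
Bags: B1 = {1, 5, 6}  B2 = {1, 6, 7}  B3 = {0, 6, 7}  B4 = {0, 3, 7}  B5 = {0, 2, 3}  B6 = {2, 3, 4}
Tree: B1–B2, B2–B3, B3–B4, B4–B5, B5–B6

The largest bag has 3 vertices, giving width 2; this decomposition certifies tw(G) ≤ 2. For the lower bound, G contains the cycle 5–1–7–6–5, so G is not a forest; only forests have treewidth ≤ 1, hence tw(G) ≥ 2. Hence tw(G) = 2 exactly.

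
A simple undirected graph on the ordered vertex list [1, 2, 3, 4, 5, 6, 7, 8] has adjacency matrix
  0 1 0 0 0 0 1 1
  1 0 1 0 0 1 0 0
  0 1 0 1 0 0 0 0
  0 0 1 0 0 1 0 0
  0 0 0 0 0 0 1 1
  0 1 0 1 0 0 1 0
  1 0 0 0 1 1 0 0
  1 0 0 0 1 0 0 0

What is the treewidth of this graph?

2

A width-2 tree decomposition is:
Bags: B1 = {1, 5, 8}  B2 = {1, 5, 7}  B3 = {1, 2, 7}  B4 = {2, 6, 7}  B5 = {2, 3, 6}  B6 = {3, 4, 6}
Tree: B1–B2, B2–B3, B3–B4, B4–B5, B5–B6
Every bag has size at most 3, so the width is 3 − 1 = 2 and tw(G) ≤ 2. For the lower bound, G contains the cycle 8–5–7–1–8, so G is not a forest; only forests have treewidth ≤ 1, hence tw(G) ≥ 2. Therefore the treewidth is 2.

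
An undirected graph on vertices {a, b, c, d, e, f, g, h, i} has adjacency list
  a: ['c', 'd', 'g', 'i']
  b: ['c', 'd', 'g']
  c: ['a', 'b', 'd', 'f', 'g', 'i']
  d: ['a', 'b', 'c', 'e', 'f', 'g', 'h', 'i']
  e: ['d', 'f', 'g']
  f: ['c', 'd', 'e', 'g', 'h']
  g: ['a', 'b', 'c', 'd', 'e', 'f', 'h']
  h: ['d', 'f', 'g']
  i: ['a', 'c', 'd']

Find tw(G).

A width-3 tree decomposition is:
Bags: B1 = {c, d, f, g}  B2 = {a, c, d, g}  B3 = {d, f, g, h}  B4 = {a, c, d, i}  B5 = {d, e, f, g}  B6 = {b, c, d, g}
Tree: B1–B2, B1–B3, B2–B4, B3–B5, B2–B6
The largest bag has 4 vertices, giving width 3; this decomposition certifies tw(G) ≤ 3. On the other hand G contains the 4-clique {a, c, d, g}. A clique must lie in a single bag of any decomposition, so no decomposition can have width below 3. Hence tw(G) = 3 exactly.

3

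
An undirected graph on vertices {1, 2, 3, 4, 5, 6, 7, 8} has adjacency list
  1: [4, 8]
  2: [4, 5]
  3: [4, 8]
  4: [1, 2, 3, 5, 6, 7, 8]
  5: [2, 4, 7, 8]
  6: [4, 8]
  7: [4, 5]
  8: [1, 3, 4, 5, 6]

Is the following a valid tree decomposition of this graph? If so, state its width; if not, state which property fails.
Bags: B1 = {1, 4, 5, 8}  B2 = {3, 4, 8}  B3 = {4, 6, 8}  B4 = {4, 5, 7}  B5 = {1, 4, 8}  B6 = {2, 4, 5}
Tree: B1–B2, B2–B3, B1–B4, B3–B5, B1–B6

A tree decomposition must satisfy three properties: every vertex lies in some bag; for every edge, both endpoints lie together in some bag; and for every vertex, the bags containing it form a connected subtree. Here bags containing vertex 1 are not connected in the tree, so the decomposition is invalid.

No — bags containing vertex 1 are not connected in the tree.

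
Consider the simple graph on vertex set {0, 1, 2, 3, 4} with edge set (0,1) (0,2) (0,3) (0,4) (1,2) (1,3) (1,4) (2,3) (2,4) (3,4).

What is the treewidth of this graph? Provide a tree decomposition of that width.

Treewidth 4.
One optimal decomposition is:
Bags: B1 = {0, 1, 2, 3, 4}
Tree: (single bag)

A single bag containing all 5 vertices is trivially a valid decomposition of width 4. For the lower bound, the 5 vertices {0, 1, 2, 3, 4} are pairwise adjacent, and any tree decomposition puts a clique entirely inside one bag — forcing width ≥ 4. The upper and lower bounds meet at 4, so that is the treewidth.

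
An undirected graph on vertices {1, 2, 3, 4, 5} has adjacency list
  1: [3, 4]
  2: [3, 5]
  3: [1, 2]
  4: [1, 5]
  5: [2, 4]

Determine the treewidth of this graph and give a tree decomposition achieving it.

Each bag holds 3 vertices, so the decomposition has width 2, which upper-bounds the treewidth. Since 4–1–3–2–5–4 is a cycle in G, G is not acyclic. Forests are exactly the graphs of treewidth ≤ 1, so tw(G) ≥ 2. Therefore the treewidth is 2.

Treewidth 2.
One such decomposition:
Bags: B1 = {1, 3, 4}  B2 = {2, 3, 4}  B3 = {2, 4, 5}
Tree: B1–B2, B2–B3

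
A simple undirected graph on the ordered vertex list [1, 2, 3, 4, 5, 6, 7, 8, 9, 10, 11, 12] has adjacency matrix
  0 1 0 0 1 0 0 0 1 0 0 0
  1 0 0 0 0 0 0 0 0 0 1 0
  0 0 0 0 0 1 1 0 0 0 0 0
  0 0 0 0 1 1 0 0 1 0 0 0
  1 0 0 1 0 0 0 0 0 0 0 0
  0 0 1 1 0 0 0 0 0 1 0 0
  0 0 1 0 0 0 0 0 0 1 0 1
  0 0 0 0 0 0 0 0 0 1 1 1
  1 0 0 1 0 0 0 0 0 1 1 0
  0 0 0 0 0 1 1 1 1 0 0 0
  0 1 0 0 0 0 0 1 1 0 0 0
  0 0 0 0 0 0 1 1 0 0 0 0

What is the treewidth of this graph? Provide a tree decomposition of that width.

Every bag has size at most 4, so the width is 4 − 1 = 3 and tw(G) ≤ 3. For the lower bound: the 4 vertex sets {3,7,12}, {6}, {10}, {4,8,9,11} are disjoint, each induces a connected subgraph, and every pair is joined by at least one edge of G. Contracting each set to a single vertex therefore yields K_{4} as a minor, and since treewidth is minor-monotone, tw(G) ≥ tw(K_{4}) = 3. Therefore the treewidth is 3.

Treewidth 3.
One such decomposition:
Bags: B1 = {3, 6, 7, 12}  B2 = {6, 7, 10, 12}  B3 = {6, 8, 10, 12}  B4 = {4, 6, 8, 10}  B5 = {4, 8, 9, 10}  B6 = {4, 8, 9, 11}  B7 = {4, 5, 9, 11}  B8 = {1, 5, 9, 11}  B9 = {1, 2, 5, 11}
Tree: B1–B2, B2–B3, B3–B4, B4–B5, B5–B6, B6–B7, B7–B8, B8–B9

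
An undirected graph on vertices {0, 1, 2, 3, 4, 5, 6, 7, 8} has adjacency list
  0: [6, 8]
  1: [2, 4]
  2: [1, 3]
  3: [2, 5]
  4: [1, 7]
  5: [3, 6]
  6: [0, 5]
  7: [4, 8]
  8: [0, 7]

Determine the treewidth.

2

A width-2 tree decomposition is:
Bags: B1 = {1, 4, 7}  B2 = {1, 2, 7}  B3 = {2, 3, 7}  B4 = {3, 5, 7}  B5 = {5, 6, 7}  B6 = {0, 6, 7}  B7 = {0, 7, 8}
Tree: B1–B2, B2–B3, B3–B4, B4–B5, B5–B6, B6–B7
Every bag has size at most 3, so the width is 3 − 1 = 2 and tw(G) ≤ 2. Since 7–4–1–2–3–5–6–0–8–7 is a cycle in G, G is not acyclic. Forests are exactly the graphs of treewidth ≤ 1, so tw(G) ≥ 2. Hence tw(G) = 2 exactly.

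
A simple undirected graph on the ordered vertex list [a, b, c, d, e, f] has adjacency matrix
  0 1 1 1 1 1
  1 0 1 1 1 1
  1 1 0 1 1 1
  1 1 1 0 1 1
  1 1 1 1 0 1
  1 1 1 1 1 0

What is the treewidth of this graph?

A width-5 tree decomposition is:
Bags: B1 = {a, b, c, d, e, f}
Tree: (single bag)
With just one bag of size 6, the width is 6 − 1 = 5, so tw(G) ≤ 5. Conversely, {a, b, c, d, e, f} is a clique of size 6, and the vertices of any clique must share a bag in every tree decomposition; so some bag has ≥ 6 vertices and tw(G) ≥ 5. Hence tw(G) = 5 exactly.

5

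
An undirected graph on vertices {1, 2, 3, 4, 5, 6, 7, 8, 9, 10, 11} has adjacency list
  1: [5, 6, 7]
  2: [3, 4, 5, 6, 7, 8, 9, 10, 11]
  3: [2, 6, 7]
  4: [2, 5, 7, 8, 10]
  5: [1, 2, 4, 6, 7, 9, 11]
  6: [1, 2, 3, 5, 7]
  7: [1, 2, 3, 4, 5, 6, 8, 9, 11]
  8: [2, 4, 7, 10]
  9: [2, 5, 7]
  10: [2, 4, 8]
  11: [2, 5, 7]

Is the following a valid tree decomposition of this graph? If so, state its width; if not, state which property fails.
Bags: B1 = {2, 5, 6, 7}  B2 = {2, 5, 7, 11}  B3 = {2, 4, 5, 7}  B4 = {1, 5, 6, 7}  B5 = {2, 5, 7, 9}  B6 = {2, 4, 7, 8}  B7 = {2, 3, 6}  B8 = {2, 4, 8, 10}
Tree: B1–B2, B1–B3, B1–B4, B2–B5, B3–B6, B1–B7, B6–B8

A tree decomposition must satisfy three properties: every vertex lies in some bag; for every edge, both endpoints lie together in some bag; and for every vertex, the bags containing it form a connected subtree. Here edge (7,3) lies in no bag, so the decomposition is invalid.

No — edge (7,3) lies in no bag.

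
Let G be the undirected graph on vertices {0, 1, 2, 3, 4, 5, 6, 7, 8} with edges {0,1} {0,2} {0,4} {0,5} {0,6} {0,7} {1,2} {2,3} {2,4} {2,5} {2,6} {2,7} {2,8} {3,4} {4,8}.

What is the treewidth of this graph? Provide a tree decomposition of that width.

Treewidth 2.
Bags: B1 = {2, 3, 4}  B2 = {0, 2, 4}  B3 = {0, 2, 6}  B4 = {0, 1, 2}  B5 = {2, 4, 8}  B6 = {0, 2, 5}  B7 = {0, 2, 7}
Tree: B1–B2, B2–B3, B2–B4, B2–B5, B4–B6, B6–B7

Each bag holds 3 vertices, so the decomposition has width 2, which upper-bounds the treewidth. Conversely, {0, 1, 2} is a clique of size 3, and the vertices of any clique must share a bag in every tree decomposition; so some bag has ≥ 3 vertices and tw(G) ≥ 2. Therefore the treewidth is 2.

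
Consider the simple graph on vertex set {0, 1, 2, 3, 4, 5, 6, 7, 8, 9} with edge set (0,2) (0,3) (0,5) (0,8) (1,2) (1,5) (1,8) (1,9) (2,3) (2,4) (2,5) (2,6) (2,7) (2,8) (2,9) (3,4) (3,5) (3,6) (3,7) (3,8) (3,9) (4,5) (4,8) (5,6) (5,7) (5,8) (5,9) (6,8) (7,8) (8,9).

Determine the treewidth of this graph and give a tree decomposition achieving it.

Every bag has size at most 5, so the width is 5 − 1 = 4 and tw(G) ≤ 4. Conversely, {1, 2, 5, 8, 9} is a clique of size 5, and the vertices of any clique must share a bag in every tree decomposition; so some bag has ≥ 5 vertices and tw(G) ≥ 4. The upper and lower bounds meet at 4, so that is the treewidth.

Treewidth 4.
One such decomposition:
Bags: B1 = {2, 3, 5, 7, 8}  B2 = {2, 3, 4, 5, 8}  B3 = {0, 2, 3, 5, 8}  B4 = {2, 3, 5, 8, 9}  B5 = {1, 2, 5, 8, 9}  B6 = {2, 3, 5, 6, 8}
Tree: B1–B2, B2–B3, B3–B4, B4–B5, B1–B6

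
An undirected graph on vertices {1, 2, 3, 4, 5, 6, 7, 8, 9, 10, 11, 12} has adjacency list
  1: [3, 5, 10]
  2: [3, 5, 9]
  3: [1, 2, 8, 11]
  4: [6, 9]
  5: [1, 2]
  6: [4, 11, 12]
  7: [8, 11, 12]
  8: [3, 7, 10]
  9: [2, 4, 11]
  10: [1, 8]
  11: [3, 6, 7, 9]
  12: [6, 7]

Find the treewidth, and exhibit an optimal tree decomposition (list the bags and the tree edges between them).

Treewidth 3.
Bags: B1 = {4, 6, 9, 12}  B2 = {6, 9, 11, 12}  B3 = {7, 9, 11, 12}  B4 = {2, 7, 9, 11}  B5 = {2, 3, 7, 11}  B6 = {2, 3, 7, 8}  B7 = {2, 3, 5, 8}  B8 = {1, 3, 5, 8}  B9 = {1, 5, 8, 10}
Tree: B1–B2, B2–B3, B3–B4, B4–B5, B5–B6, B6–B7, B7–B8, B8–B9

Every bag has size at most 4, so the width is 4 − 1 = 3 and tw(G) ≤ 3. For the lower bound: the 4 vertex sets {4,6,12}, {9}, {11}, {2,3,7,8} are disjoint, each induces a connected subgraph, and every pair is joined by at least one edge of G. Contracting each set to a single vertex therefore yields K_{4} as a minor, and since treewidth is minor-monotone, tw(G) ≥ tw(K_{4}) = 3. The upper and lower bounds meet at 3, so that is the treewidth.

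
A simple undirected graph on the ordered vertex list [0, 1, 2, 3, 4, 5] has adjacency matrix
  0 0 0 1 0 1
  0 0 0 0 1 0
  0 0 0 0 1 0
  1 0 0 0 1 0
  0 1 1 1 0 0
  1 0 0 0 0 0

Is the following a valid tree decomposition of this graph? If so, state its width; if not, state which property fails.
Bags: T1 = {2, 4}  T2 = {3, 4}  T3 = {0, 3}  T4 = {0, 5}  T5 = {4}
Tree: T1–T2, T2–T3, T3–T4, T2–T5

No — vertex 1 appears in no bag.

A tree decomposition must satisfy three properties: every vertex lies in some bag; for every edge, both endpoints lie together in some bag; and for every vertex, the bags containing it form a connected subtree. Here vertex 1 appears in no bag, so the decomposition is invalid.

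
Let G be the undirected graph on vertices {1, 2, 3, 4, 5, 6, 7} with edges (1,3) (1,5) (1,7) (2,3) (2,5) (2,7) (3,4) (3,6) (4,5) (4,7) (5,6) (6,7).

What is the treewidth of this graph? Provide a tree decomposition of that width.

Every bag has size at most 4, so the width is 4 − 1 = 3 and tw(G) ≤ 3. For the lower bound: the 4 vertex sets {2,3}, {4,7}, {5}, {1} are disjoint, each induces a connected subgraph, and every pair is joined by at least one edge of G. Contracting each set to a single vertex therefore yields K_{4} as a minor, and since treewidth is minor-monotone, tw(G) ≥ tw(K_{4}) = 3. Hence tw(G) = 3 exactly.

Treewidth 3.
One such decomposition:
Bags: B1 = {2, 3, 5, 7}  B2 = {3, 4, 5, 7}  B3 = {1, 3, 5, 7}  B4 = {3, 5, 6, 7}
Tree: B1–B2, B2–B3, B3–B4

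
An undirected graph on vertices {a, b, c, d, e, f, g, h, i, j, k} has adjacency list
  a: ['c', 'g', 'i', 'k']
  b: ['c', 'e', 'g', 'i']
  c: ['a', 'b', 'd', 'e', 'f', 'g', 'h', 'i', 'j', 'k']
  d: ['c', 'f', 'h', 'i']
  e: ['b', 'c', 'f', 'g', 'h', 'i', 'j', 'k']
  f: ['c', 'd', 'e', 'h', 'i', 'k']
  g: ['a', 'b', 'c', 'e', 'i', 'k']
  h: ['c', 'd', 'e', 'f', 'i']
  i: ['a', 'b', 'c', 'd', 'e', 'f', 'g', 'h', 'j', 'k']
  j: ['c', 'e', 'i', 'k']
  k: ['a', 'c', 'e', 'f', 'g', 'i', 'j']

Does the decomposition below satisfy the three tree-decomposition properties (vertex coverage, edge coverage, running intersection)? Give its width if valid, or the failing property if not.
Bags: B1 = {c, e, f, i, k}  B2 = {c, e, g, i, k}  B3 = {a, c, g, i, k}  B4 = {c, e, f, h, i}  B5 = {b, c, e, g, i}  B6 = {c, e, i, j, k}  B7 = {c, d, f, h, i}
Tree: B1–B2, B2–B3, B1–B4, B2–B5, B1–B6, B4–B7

Yes; width 4.

Every vertex of G appears in some bag (union = {a, b, c, d, e, f, g, h, i, j, k}); every edge is covered by a bag; and for each vertex v the set of bags containing v is connected in the bag tree. The decomposition is therefore valid. The largest bag has 5 vertices, so the width is 4.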